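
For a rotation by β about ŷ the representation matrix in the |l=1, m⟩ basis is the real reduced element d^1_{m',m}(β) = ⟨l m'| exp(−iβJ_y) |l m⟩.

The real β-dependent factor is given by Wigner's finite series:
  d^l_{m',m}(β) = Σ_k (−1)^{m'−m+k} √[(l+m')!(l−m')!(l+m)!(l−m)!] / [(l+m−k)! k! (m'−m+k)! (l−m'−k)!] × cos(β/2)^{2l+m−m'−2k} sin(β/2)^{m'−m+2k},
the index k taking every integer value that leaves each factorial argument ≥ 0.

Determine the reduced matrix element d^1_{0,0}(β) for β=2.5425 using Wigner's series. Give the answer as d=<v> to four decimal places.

d=-0.8258

d^1_{0,0}(β=2.5425) via Wigner's sum:
With c≡cos(β/2)=0.295087 and s≡sin(β/2)=0.955470, N=[1·1·1·1]^{1/2}=1.000000
The bounds max(0,m−m')=0 and min(l+m,l−m')=1 give 2 terms
  k=0: (−1)^0·1.0000/(1)·0.2951^2·0.9555^0 = +0.087076
  k=1: (−1)^1·1.0000/(1)·0.2951^0·0.9555^2 = -0.912924
d^1_{0,0}(2.5425) = +0.087076 -0.912924 = -0.825848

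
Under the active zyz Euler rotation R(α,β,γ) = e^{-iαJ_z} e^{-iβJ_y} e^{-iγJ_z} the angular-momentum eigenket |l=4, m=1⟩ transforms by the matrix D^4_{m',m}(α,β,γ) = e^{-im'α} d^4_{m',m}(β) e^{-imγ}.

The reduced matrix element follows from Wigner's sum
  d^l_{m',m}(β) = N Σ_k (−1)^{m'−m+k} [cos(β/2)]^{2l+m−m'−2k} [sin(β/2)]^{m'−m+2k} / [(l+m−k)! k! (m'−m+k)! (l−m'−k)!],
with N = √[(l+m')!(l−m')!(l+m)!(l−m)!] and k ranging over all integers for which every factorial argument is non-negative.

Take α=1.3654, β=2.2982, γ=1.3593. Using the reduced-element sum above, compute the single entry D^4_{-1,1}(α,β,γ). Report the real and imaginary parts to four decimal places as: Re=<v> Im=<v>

Re=0.4251 Im=0.0026

Split into d^4_{-1,1}(β=2.2982) × two z-phases.
Half-angle: c=0.409309, s=0.912396. N=√(6·120·120·6)=720.000000
k∈{2,3,4,5} keeps every argument non-negative
  k=2: (−1)^0·720.0000/(72)·0.4093^6·0.9124^2 = +0.039145
  k=3: (−1)^1·720.0000/(24)·0.4093^4·0.9124^4 = -0.583524
  k=4: (−1)^2·720.0000/(48)·0.4093^2·0.9124^6 = +1.449751
  k=5: (−1)^3·720.0000/(720)·0.4093^0·0.9124^8 = -0.480249
d^4_{-1,1}(2.2982) = +0.039145 -0.583524 +1.449751 -0.480249 = +0.425122
D = (+0.203955+0.978980i)·(+0.425122)·(+0.209923-0.977718i) = +0.425114+0.002593i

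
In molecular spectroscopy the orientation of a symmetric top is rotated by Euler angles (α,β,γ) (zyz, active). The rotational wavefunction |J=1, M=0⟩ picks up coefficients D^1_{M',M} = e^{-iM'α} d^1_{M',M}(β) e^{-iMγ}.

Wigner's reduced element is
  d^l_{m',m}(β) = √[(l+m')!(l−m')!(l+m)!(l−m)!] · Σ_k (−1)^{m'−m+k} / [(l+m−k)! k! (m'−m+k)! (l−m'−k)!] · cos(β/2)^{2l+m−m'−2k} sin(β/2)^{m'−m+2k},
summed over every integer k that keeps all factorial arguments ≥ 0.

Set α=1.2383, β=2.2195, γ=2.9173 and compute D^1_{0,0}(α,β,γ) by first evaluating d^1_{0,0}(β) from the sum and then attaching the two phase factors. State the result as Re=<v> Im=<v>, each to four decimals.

Re=-0.6042 Im=0.0000

First d^1_{0,0}(β=2.2195), then the phase factors e^{-i(0)α} and e^{-i(0)γ}:
With c≡cos(β/2)=0.444885 and s≡sin(β/2)=0.895587, N=[1·1·1·1]^{1/2}=1.000000
k: max(0,(0)−(0))=0 … min(1+(0),1−(0))=1
  k=0: (−1)^0·1.0000/(1)·0.4449^2·0.8956^0 = +0.197923
  k=1: (−1)^1·1.0000/(1)·0.4449^0·0.8956^2 = -0.802077
d^1_{0,0}(2.2195) = +0.197923 -0.802077 = -0.604154
D = (+1.000000+0.000000i)·(-0.604154)·(+1.000000+0.000000i) = -0.604154+0.000000i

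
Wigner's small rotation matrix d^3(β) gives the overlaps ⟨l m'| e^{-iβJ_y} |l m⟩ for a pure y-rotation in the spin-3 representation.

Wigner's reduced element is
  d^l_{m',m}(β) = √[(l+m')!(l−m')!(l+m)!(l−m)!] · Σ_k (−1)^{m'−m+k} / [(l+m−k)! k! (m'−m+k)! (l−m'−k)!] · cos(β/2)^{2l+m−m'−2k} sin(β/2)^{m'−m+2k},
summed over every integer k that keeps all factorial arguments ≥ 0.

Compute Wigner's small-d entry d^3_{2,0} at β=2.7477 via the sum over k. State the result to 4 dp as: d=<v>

d^3_{2,0}(β=2.7477) via Wigner's sum:
With c≡cos(β/2)=0.195676 and s≡sin(β/2)=0.980669, N=[120·1·6·6]^{1/2}=65.726707
The bounds max(0,m−m')=0 and min(l+m,l−m')=1 give 2 terms
  k=0: (−1)^2·65.7267/(12)·0.1957^4·0.9807^2 = +0.007722
  k=1: (−1)^3·65.7267/(12)·0.1957^2·0.9807^4 = -0.193965
d^3_{2,0}(2.7477) = +0.007722 -0.193965 = -0.186243

d=-0.1862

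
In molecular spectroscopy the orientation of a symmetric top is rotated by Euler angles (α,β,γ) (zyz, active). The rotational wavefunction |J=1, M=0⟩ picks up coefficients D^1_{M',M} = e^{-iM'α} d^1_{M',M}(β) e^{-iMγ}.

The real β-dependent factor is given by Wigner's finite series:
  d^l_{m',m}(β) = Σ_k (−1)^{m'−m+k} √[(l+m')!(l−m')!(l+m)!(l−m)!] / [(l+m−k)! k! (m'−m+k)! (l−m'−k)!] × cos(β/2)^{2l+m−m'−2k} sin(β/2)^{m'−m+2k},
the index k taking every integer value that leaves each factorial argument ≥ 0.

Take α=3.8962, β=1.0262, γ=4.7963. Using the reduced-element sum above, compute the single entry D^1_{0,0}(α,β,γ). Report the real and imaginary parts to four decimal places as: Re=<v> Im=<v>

D^1_{0,0}(3.8962,1.0262,4.7963) = e^{-i·0·3.8962}·d^1_{0,0}(1.0262)·e^{-i·0·4.7963}. Compute d first:
c=cos(1.0262/2)=0.871227, s=sin(1.0262/2)=0.490880; N=√[1·1·1·1]=1.000000
k∈{0,1} keeps every argument non-negative
  k=0: (−1)^0·1.0000/(1)·0.8712^2·0.4909^0 = +0.759036
  k=1: (−1)^1·1.0000/(1)·0.8712^0·0.4909^2 = -0.240964
d^1_{0,0}(1.0262) = +0.759036 -0.240964 = +0.518073
D = (+1.000000+0.000000i)·(+0.518073)·(+1.000000+0.000000i) = +0.518073+0.000000i

Re=0.5181 Im=0.0000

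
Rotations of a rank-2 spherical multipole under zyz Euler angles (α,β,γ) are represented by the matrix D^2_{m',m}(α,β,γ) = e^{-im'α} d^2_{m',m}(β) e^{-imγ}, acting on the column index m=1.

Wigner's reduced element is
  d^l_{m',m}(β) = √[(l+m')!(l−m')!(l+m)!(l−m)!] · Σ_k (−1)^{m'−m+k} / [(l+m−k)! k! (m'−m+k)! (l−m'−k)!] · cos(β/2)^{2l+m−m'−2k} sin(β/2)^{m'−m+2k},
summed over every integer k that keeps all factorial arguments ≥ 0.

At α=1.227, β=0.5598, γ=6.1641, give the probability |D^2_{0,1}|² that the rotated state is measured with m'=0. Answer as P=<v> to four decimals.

P=0.3037

D^2_{0,1}(1.227,0.5598,6.1641) = e^{-i·0·1.227}·d^2_{0,1}(0.5598)·e^{-i·1·6.1641}. Compute d first:
c=cos(0.5598/2)=0.961083, s=sin(0.5598/2)=0.276260; N=√[2·2·6·1]=4.898979
The bounds max(0,m−m')=1 and min(l+m,l−m')=2 give 2 terms
  k=1: (−1)^0·4.8990/(2)·0.9611^3·0.2763^1 = +0.600725
  k=2: (−1)^1·4.8990/(2)·0.9611^1·0.2763^3 = -0.049635
d^2_{0,1}(0.5598) = +0.600725 -0.049635 = +0.551090
|D^2_{0,1}|² = |d^2_{0,1}(β)|² = (+0.551090)² = 0.303700 (the z-rotation phases have unit modulus)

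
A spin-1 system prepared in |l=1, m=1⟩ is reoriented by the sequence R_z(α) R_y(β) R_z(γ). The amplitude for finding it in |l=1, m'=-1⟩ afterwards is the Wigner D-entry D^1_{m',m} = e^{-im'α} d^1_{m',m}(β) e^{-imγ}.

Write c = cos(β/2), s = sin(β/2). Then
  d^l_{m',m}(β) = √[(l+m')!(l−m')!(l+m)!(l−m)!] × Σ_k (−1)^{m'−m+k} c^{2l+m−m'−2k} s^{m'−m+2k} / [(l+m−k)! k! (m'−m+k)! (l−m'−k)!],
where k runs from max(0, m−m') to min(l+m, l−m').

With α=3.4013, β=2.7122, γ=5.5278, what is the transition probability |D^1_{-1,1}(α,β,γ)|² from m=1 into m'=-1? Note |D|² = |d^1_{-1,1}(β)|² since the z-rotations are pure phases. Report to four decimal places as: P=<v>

Split into d^1_{-1,1}(β=2.7122) × two z-phases.
Half-angle: c=0.213051, s=0.977041. N=√(1·2·2·1)=2.000000
The bounds max(0,m−m')=2 and min(l+m,l−m')=2 give 1 term
  k=2: (−1)^0·2.0000/(2)·0.2131^0·0.9770^2 = +0.954609
d^1_{-1,1}(2.7122) = +0.954609
|D^1_{-1,1}|² = |d^1_{-1,1}(β)|² = (+0.954609)² = 0.911279 (the z-rotation phases have unit modulus)

P=0.9113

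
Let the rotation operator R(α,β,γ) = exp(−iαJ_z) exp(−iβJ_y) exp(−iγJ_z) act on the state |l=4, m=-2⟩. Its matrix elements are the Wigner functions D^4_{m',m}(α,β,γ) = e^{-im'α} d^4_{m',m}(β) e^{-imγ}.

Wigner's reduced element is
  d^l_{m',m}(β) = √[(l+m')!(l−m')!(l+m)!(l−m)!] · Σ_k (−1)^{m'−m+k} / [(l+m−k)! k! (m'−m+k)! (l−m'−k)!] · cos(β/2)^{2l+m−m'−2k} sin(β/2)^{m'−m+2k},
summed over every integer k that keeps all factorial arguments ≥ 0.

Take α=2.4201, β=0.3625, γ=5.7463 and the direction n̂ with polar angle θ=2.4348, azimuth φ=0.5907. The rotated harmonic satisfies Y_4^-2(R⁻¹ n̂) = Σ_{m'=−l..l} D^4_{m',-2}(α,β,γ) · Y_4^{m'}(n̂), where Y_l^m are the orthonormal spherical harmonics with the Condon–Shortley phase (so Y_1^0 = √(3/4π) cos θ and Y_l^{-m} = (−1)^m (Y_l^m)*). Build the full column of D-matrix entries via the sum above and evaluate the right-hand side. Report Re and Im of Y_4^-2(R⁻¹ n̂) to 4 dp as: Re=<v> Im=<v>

Need the full column D^4_{m',-2} for m'=−4..4 at α=2.4201, β=0.3625, γ=5.7463.
cos(β/2)=0.983619, sin(β/2)=0.180259
d^4_{-4,-2}: single k=2 term ⇒ +0.155717;  D = -0.106444+0.113655i
d^4_{-3,-2}: k∈[1..2] ⇒ +0.600828 -0.060536 = +0.540292;  D = +0.537771-0.052141i
d^4_{-2,-2}: k∈[0..2] ⇒ +0.876225 -0.353133 +0.014825 = +0.537917;  D = -0.436282-0.314663i
d^4_{-1,-2}: k∈[0..2] ⇒ -0.681275 +0.114402 -0.002561 = -0.569435;  D = -0.126749-0.555149i
d^4_{0,-2}: k∈[0..2] ⇒ +0.279176 -0.025003 +0.000315 = +0.254488;  D = +0.121343-0.223696i
d^4_{1,-2}: k∈[0..2] ⇒ -0.076268 +0.003842 -0.000026 = -0.072452;  D = +0.068002-0.024998i
d^4_{2,-2}: k∈[0..2] ⇒ +0.014825 -0.000398 +0.000001 = +0.014428;  D = +0.013455+0.005207i
d^4_{3,-2}: k∈[0..1] ⇒ -0.002033 +0.000023 = -0.002010;  D = +0.000928+0.001783i
d^4_{4,-2}: single k=0 term ⇒ +0.000176;  D = -0.000042+0.000171i
Y_4^{m'}(θ=2.4348,φ=0.5907) and Σ D·Y over m':
  (-0.1064+0.1137i)·(-0.0560-0.0553i)  (+0.5378-0.0521i)·(+0.0521+0.2554i)  (-0.4363-0.3147i)·(+0.1632-0.3978i)  (-0.1267-0.5551i)·(-0.2033+0.1364i)  (+0.1213-0.2237i)·(-0.2797+0.0000i)  (+0.0680-0.0250i)·(+0.2033+0.1364i)  (+0.0135+0.0052i)·(+0.1632+0.3978i)  (+0.0009+0.0018i)·(-0.0521+0.2554i)  (-0.0000+0.0002i)·(-0.0560+0.0553i)
Y_4^-2(R⁻¹ n̂) = -0.058415+0.425039i

Re=-0.0584 Im=0.4250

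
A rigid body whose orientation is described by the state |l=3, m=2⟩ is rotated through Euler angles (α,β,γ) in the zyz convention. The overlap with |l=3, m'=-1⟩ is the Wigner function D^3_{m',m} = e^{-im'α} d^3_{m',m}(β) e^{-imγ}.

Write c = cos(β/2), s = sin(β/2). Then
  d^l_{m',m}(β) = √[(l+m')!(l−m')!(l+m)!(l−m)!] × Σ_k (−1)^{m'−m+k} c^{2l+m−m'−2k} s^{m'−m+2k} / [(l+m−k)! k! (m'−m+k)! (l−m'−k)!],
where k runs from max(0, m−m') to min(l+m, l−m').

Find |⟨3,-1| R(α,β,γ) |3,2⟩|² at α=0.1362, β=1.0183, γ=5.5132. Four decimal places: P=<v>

D^3_{-1,2}(0.1362,1.0183,5.5132) = e^{-i·-1·0.1362}·d^3_{-1,2}(1.0183)·e^{-i·2·5.5132}. Compute d first:
With c≡cos(β/2)=0.873159 and s≡sin(β/2)=0.487435, N=[2·24·120·1]^{1/2}=75.894664
k: max(0,(2)−(-1))=3 … min(3+(2),3−(-1))=4
  k=3: (−1)^0·75.8947/(12)·0.8732^3·0.4874^3 = +0.487597
  k=4: (−1)^1·75.8947/(24)·0.8732^1·0.4874^5 = -0.075976
d^3_{-1,2}(1.0183) = +0.487597 -0.075976 = +0.411621
|D^3_{-1,2}|² = |d^3_{-1,2}(β)|² = (+0.411621)² = 0.169432 (the z-rotation phases have unit modulus)

P=0.1694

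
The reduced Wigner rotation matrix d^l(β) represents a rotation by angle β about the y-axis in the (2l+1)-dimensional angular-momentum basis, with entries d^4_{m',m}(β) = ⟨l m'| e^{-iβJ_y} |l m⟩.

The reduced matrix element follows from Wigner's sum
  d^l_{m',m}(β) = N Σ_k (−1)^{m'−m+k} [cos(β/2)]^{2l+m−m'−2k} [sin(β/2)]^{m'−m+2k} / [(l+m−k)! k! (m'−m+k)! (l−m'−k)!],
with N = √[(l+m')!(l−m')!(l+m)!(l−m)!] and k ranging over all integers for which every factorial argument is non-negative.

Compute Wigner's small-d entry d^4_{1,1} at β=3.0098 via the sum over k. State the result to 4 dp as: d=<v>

d=-0.0422

d^4_{1,1}(β=3.0098) via Wigner's sum:
Half-angle: c=0.065849, s=0.997830. N=√(120·6·120·6)=720.000000
k∈{0,1,2,3} keeps every argument non-negative
  k=0: (−1)^0·720.0000/(720)·0.0658^8·0.9978^0 = +0.000000
  k=1: (−1)^1·720.0000/(48)·0.0658^6·0.9978^2 = -0.000001
  k=2: (−1)^2·720.0000/(24)·0.0658^4·0.9978^4 = +0.000559
  k=3: (−1)^3·720.0000/(72)·0.0658^2·0.9978^6 = -0.042799
d^4_{1,1}(3.0098) = +0.000000 -0.000001 +0.000559 -0.042799 = -0.042241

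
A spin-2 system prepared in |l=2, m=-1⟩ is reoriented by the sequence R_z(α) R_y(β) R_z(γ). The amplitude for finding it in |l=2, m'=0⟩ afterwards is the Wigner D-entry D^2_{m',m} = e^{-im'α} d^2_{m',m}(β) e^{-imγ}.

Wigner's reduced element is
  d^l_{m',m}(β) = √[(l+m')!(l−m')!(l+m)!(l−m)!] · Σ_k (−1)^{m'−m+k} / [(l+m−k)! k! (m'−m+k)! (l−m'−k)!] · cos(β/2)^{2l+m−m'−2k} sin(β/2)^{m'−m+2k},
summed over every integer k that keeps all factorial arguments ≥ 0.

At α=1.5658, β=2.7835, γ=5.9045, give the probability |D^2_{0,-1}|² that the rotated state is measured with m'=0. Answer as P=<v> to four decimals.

P=0.1616

Split into d^2_{0,-1}(β=2.7835) × two z-phases.
c=cos(2.7835/2)=0.178091, s=sin(2.7835/2)=0.984014; N=√[2·2·1·6]=4.898979
Admissible k: 0..1 (factorial args all ≥0)
  k=0: (−1)^1·4.8990/(2)·0.1781^3·0.9840^1 = -0.013615
  k=1: (−1)^2·4.8990/(2)·0.1781^1·0.9840^3 = +0.415644
d^2_{0,-1}(2.7835) = -0.013615 +0.415644 = +0.402030
|D^2_{0,-1}|² = |d^2_{0,-1}(β)|² = (+0.402030)² = 0.161628 (the z-rotation phases have unit modulus)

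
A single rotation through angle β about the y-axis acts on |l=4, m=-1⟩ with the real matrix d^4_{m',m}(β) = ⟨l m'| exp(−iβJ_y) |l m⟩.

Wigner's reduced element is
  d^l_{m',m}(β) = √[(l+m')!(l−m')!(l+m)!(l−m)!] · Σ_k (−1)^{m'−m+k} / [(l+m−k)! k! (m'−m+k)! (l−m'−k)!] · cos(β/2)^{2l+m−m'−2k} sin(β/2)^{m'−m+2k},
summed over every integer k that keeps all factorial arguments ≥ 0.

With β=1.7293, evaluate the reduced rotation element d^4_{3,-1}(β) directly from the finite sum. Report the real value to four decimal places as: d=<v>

d=0.1376

d^4_{3,-1}(β=1.7293) via Wigner's sum:
With c≡cos(β/2)=0.648906 and s≡sin(β/2)=0.760868, N=[5040·1·6·120]^{1/2}=1904.940944
Admissible k: 0..1 (factorial args all ≥0)
  k=0: (−1)^4·1904.9409/(144)·0.6489^4·0.7609^4 = +0.786113
  k=1: (−1)^5·1904.9409/(240)·0.6489^2·0.7609^6 = -0.648472
d^4_{3,-1}(1.7293) = +0.786113 -0.648472 = +0.137642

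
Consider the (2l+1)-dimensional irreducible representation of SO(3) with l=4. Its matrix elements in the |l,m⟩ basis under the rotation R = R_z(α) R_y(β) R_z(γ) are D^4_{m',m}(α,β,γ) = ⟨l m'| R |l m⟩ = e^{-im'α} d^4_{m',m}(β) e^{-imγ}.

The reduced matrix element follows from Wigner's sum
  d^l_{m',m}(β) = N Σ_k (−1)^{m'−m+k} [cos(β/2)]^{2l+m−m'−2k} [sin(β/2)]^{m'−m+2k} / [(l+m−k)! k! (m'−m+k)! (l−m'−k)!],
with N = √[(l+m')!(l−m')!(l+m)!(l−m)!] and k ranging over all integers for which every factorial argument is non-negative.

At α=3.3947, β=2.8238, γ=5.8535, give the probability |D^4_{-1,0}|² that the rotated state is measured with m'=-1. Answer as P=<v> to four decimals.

P=0.3028

First d^4_{-1,0}(β=2.8238), then the phase factors e^{-i(-1)α} and e^{-i(0)γ}:
Half-angle: c=0.158229, s=0.987403. N=√(6·120·24·24)=643.987578
k∈{1,2,3,4} keeps every argument non-negative
  k=1: (−1)^0·643.9876/(144)·0.1582^7·0.9874^1 = +0.000011
  k=2: (−1)^1·643.9876/(24)·0.1582^5·0.9874^3 = -0.002562
  k=3: (−1)^2·643.9876/(24)·0.1582^3·0.9874^5 = +0.099768
  k=4: (−1)^3·643.9876/(144)·0.1582^1·0.9874^7 = -0.647529
d^4_{-1,0}(2.8238) = +0.000011 -0.002562 +0.099768 -0.647529 = -0.550312
|D^4_{-1,0}|² = |d^4_{-1,0}(β)|² = (-0.550312)² = 0.302843 (the z-rotation phases have unit modulus)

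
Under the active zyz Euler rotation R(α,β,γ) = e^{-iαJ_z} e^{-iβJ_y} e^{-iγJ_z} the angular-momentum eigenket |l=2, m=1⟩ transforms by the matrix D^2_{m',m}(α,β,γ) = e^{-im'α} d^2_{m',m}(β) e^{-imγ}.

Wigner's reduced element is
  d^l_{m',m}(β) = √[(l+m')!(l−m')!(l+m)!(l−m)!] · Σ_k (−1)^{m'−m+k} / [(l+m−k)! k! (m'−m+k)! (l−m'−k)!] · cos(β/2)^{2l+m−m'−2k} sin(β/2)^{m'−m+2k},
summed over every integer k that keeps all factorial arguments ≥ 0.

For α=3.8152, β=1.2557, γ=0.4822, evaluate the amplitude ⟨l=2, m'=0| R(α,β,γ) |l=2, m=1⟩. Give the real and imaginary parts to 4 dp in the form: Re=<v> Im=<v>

Split into d^2_{0,1}(β=1.2557) × two z-phases.
With c≡cos(β/2)=0.809292 and s≡sin(β/2)=0.587406, N=[2·2·6·1]^{1/2}=4.898979
k∈{1,2} keeps every argument non-negative
  k=1: (−1)^0·4.8990/(2)·0.8093^3·0.5874^1 = +0.762659
  k=2: (−1)^1·4.8990/(2)·0.8093^1·0.5874^3 = -0.401788
d^2_{0,1}(1.2557) = +0.762659 -0.401788 = +0.360871
Phases: e^{-i·(0)·3.8152}=+1.000000+0.000000i, e^{-i·(1)·0.4822}=+0.885977-0.463729i ⇒ D=+0.319724-0.167347i

Re=0.3197 Im=-0.1673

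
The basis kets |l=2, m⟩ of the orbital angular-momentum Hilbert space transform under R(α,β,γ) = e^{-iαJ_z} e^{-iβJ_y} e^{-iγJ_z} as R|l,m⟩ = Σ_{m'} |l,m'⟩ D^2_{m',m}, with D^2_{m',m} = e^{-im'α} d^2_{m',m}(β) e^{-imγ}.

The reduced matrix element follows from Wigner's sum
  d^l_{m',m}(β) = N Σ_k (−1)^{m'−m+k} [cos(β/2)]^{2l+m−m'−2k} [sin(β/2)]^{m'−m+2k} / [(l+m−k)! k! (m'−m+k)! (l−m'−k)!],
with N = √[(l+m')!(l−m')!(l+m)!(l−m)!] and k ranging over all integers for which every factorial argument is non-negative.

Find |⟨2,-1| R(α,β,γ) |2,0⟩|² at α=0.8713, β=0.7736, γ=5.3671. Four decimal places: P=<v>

P=0.3748

Split into d^2_{-1,0}(β=0.7736) × two z-phases.
Half-angle: c=0.926121, s=0.377227. N=√(1·6·2·2)=4.898979
k: max(0,(0)−(-1))=1 … min(2+(0),2−(-1))=2
  k=1: (−1)^0·4.8990/(2)·0.9261^3·0.3772^1 = +0.733975
  k=2: (−1)^1·4.8990/(2)·0.9261^1·0.3772^3 = -0.121773
d^2_{-1,0}(0.7736) = +0.733975 -0.121773 = +0.612202
|D^2_{-1,0}|² = |d^2_{-1,0}(β)|² = (+0.612202)² = 0.374791 (the z-rotation phases have unit modulus)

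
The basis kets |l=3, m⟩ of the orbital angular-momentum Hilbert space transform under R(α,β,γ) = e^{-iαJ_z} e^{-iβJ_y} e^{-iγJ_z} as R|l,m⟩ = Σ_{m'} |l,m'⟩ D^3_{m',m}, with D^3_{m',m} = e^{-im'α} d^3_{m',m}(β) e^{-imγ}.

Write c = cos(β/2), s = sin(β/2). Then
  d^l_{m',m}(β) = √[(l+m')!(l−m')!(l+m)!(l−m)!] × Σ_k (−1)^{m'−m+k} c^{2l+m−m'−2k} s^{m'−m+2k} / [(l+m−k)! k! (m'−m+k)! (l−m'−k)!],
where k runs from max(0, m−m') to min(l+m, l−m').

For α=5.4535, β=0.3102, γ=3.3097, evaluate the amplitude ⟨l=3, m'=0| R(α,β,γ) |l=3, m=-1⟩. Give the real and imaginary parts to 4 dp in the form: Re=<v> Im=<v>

Re=0.4605 Im=0.0782

Split into d^3_{0,-1}(β=0.3102) × two z-phases.
Half-angle: c=0.987996, s=0.154479. N=√(6·6·2·24)=41.569219
k: max(0,(-1)−(0))=0 … min(3+(-1),3−(0))=2
  k=0: (−1)^1·41.5692/(12)·0.9880^5·0.1545^1 = -0.503774
  k=1: (−1)^2·41.5692/(4)·0.9880^3·0.1545^3 = +0.036947
  k=2: (−1)^3·41.5692/(12)·0.9880^1·0.1545^5 = -0.000301
d^3_{0,-1}(0.3102) = -0.503774 +0.036947 -0.000301 = -0.467128
D = (+1.000000+0.000000i)·(-0.467128)·(-0.985903-0.167317i) = +0.460543+0.078158i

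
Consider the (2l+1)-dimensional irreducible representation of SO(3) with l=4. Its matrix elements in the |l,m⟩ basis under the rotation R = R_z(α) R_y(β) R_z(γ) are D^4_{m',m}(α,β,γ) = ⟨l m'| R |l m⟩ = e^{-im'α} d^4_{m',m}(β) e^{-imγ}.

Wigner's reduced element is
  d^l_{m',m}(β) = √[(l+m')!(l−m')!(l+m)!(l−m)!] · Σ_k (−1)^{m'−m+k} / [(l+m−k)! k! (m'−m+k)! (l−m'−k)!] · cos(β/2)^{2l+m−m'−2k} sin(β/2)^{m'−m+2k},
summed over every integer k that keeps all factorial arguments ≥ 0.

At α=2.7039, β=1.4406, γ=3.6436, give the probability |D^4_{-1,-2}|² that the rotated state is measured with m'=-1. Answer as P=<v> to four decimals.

P=0.1097

Split into d^4_{-1,-2}(β=1.4406) × two z-phases.
Half-angle: c=0.751608, s=0.659610. N=√(6·120·2·720)=1018.233765
k∈{0,1,2} keeps every argument non-negative
  k=0: (−1)^1·1018.2338/(240)·0.7516^7·0.6596^1 = -0.379195
  k=1: (−1)^2·1018.2338/(48)·0.7516^5·0.6596^3 = +1.460242
  k=2: (−1)^3·1018.2338/(72)·0.7516^3·0.6596^5 = -0.749766
d^4_{-1,-2}(1.4406) = -0.379195 +1.460242 -0.749766 = +0.331281
|D^4_{-1,-2}|² = |d^4_{-1,-2}(β)|² = (+0.331281)² = 0.109747 (the z-rotation phases have unit modulus)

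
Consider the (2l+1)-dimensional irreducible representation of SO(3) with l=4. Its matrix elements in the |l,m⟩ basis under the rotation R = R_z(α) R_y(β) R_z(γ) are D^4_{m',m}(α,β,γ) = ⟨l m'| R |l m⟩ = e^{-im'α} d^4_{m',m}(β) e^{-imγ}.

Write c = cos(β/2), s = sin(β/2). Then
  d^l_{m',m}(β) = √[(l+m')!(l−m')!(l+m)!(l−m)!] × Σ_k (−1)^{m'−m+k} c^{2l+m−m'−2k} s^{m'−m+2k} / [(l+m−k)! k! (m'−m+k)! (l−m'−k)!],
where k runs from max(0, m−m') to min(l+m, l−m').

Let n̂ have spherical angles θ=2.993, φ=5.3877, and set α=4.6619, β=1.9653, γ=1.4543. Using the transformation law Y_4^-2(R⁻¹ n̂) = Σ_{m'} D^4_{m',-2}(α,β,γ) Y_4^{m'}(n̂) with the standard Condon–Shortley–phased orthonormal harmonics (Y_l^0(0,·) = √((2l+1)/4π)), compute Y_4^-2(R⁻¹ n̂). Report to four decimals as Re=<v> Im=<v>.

Re=-0.1447 Im=0.0713

Need the full column D^4_{m',-2} for m'=−4..4 at α=4.6619, β=1.9653, γ=1.4543.
cos(β/2)=0.554820, sin(β/2)=0.831971
d^4_{-4,-2}: single k=2 term ⇒ +0.106833;  D = -0.096886+0.045016i
d^4_{-3,-2}: k∈[1..2] ⇒ +0.050377 -0.339836 = -0.289458;  D = +0.108564+0.268328i
d^4_{-2,-2}: k∈[0..2] ⇒ +0.008979 -0.242275 +0.680974 = +0.447678;  D = +0.422943-0.146747i
d^4_{-1,-2}: k∈[0..2] ⇒ -0.057123 +0.642229 -0.962743 = -0.377637;  D = -0.105625-0.362565i
d^4_{0,-2}: k∈[0..2] ⇒ +0.191535 -1.148496 +0.968440 = +0.011479;  D = -0.011169+0.002650i
d^4_{1,-2}: k∈[0..2] ⇒ -0.428153 +1.444115 -0.649447 = +0.366515;  D = -0.066520-0.360428i
d^4_{2,-2}: k∈[0..2] ⇒ +0.680974 -1.224991 +0.229543 = -0.314474;  D = -0.311737+0.041395i
d^4_{3,-2}: k∈[0..1] ⇒ -0.764154 +0.572759 = -0.191395;  D = -0.015586-0.190760i
d^4_{4,-2}: single k=0 term ⇒ +0.540170;  D = -0.539910+0.016762i
Y_4^{m'}(θ=2.993,φ=5.3877) and Σ D·Y over m':
  (-0.0969+0.0450i)·(-0.0002-0.0001i)  (+0.1086+0.2683i)·(+0.0036-0.0018i)  (+0.4229-0.1467i)·(-0.0094+0.0418i)  (-0.1056-0.3626i)·(-0.1666-0.2080i)  (-0.0112+0.0027i)·(+0.7553+0.0000i)  (-0.0665-0.3604i)·(+0.1666-0.2080i)  (-0.3117+0.0414i)·(-0.0094-0.0418i)  (-0.0156-0.1908i)·(-0.0036-0.0018i)  (-0.5399+0.0168i)·(-0.0002+0.0001i)
Y_4^-2(R⁻¹ n̂) = -0.144738+0.071317i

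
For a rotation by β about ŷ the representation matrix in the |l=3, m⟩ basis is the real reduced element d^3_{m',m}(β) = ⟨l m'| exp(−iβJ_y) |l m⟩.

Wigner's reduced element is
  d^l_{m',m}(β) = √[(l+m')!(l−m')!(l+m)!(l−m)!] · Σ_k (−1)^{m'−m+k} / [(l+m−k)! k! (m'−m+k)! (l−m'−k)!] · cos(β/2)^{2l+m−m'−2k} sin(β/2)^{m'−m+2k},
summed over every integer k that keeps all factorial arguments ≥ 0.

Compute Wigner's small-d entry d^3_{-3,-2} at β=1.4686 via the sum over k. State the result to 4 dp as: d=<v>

d^3_{-3,-2}(β=1.4686) via Wigner's sum:
Half-angle: c=0.742300, s=0.670068. N=√(1·720·1·120)=293.938769
Admissible k: 1..1 (factorial args all ≥0)
  k=1: (−1)^0·293.9388/(120)·0.7423^5·0.6701^1 = +0.369906
d^3_{-3,-2}(1.4686) = +0.369906

d=0.3699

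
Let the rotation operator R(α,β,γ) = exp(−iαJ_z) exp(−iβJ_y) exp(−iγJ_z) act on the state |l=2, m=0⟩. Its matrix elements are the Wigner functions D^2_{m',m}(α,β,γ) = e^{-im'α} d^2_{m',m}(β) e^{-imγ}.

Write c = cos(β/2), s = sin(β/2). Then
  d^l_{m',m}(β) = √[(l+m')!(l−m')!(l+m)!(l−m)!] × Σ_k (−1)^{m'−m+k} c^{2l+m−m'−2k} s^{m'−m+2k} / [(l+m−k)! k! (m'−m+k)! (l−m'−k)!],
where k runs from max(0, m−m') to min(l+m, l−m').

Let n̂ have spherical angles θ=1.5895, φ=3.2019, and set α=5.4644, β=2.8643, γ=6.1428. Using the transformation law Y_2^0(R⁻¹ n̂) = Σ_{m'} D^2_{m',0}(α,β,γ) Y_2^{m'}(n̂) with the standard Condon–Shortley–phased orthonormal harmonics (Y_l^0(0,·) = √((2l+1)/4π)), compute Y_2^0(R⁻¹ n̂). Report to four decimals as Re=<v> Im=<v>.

Need the full column D^2_{m',0} for m'=−2..2 at α=5.4644, β=2.8643, γ=6.1428.
cos(β/2)=0.138203, sin(β/2)=0.990404
d^2_{-2,0}: single k=2 term ⇒ +0.045892;  D = -0.003062-0.045789i
d^2_{-1,0}: k∈[1..2] ⇒ +0.006404 -0.328873 = -0.322470;  D = -0.220282+0.235505i
d^2_{0,0}: k∈[0..2] ⇒ +0.000365 -0.074941 +0.962165 = +0.887589;  D = +0.887589+0.000000i
d^2_{1,0}: k∈[0..1] ⇒ -0.006404 +0.328873 = +0.322470;  D = +0.220282+0.235505i
d^2_{2,0}: single k=0 term ⇒ +0.045892;  D = -0.003062+0.045789i
Y_2^{m'}(θ=1.5895,φ=3.2019) and Σ D·Y over m':
  (-0.0031-0.0458i)·(+0.3833-0.0465i)  (-0.2203+0.2355i)·(+0.0144-0.0009i)  (+0.8876+0.0000i)·(-0.3151+0.0000i)  (+0.2203+0.2355i)·(-0.0144-0.0009i)  (-0.0031+0.0458i)·(+0.3833+0.0465i)
Y_2^0(R⁻¹ n̂) = -0.292190+0.000000i

Re=-0.2922 Im=0.0000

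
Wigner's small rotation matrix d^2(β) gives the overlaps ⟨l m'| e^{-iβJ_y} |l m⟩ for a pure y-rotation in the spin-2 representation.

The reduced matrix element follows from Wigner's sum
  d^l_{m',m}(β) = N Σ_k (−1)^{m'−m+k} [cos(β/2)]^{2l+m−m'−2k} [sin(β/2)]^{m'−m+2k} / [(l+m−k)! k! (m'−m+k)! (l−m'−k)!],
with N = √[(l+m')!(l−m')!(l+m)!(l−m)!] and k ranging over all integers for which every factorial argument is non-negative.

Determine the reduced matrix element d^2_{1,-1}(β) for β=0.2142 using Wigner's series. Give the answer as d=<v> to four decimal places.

d=0.0338

d^2_{1,-1}(β=0.2142) via Wigner's sum:
Half-angle: c=0.994270, s=0.106895. N=√(6·1·1·6)=6.000000
k∈{0,1} keeps every argument non-negative
  k=0: (−1)^2·6.0000/(2)·0.9943^2·0.1069^2 = +0.033888
  k=1: (−1)^3·6.0000/(6)·0.9943^0·0.1069^4 = -0.000131
d^2_{1,-1}(0.2142) = +0.033888 -0.000131 = +0.033758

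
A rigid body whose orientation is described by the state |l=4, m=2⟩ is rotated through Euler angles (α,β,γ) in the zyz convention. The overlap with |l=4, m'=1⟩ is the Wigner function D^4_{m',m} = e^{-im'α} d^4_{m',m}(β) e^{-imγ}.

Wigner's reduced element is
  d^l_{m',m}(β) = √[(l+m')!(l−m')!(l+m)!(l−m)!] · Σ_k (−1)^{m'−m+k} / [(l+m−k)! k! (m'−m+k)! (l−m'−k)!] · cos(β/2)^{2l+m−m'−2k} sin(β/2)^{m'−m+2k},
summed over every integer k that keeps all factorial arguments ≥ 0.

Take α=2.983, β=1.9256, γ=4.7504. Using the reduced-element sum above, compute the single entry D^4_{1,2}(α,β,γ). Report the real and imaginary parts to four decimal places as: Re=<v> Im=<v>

Re=0.3365 Im=0.0279

Split into d^4_{1,2}(β=1.9256) × two z-phases.
With c≡cos(β/2)=0.571224 and s≡sin(β/2)=0.820794, N=[120·6·720·2]^{1/2}=1018.233765
The bounds max(0,m−m')=1 and min(l+m,l−m')=3 give 3 terms
  k=1: (−1)^0·1018.2338/(240)·0.5712^7·0.8208^1 = +0.069106
  k=2: (−1)^1·1018.2338/(48)·0.5712^5·0.8208^3 = -0.713414
  k=3: (−1)^2·1018.2338/(72)·0.5712^3·0.8208^5 = +0.981987
d^4_{1,2}(1.9256) = +0.069106 -0.713414 +0.981987 = +0.337680
D = (-0.987451-0.157929i)·(+0.337680)·(-0.997112+0.075949i) = +0.336529+0.027851i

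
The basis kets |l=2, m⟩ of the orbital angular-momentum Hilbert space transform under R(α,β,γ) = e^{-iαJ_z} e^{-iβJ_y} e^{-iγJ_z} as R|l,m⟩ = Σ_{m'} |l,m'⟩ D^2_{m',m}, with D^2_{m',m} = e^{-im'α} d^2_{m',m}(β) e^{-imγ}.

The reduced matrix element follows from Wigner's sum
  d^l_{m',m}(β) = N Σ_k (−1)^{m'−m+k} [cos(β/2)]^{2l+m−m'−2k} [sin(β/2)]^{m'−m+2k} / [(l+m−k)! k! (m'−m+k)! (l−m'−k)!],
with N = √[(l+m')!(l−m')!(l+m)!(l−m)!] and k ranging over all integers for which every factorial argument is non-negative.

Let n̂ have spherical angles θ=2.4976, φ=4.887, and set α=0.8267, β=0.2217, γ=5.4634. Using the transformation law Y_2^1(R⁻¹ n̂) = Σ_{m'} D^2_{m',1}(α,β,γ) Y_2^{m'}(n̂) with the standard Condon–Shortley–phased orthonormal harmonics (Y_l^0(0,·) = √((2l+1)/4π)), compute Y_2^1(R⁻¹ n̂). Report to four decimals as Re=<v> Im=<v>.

Need the full column D^2_{m',1} for m'=−2..2 at α=0.8267, β=0.2217, γ=5.4634.
cos(β/2)=0.993862, sin(β/2)=0.110623
d^2_{-2,1}: single k=3 term ⇒ +0.002691;  D = -0.002112+0.001668i
d^2_{-1,1}: k∈[2..3] ⇒ +0.036263 -0.000150 = +0.036113;  D = -0.002731+0.036010i
d^2_{0,1}: k∈[1..2] ⇒ +0.266011 -0.003296 = +0.262716;  D = +0.179272+0.192045i
d^2_{1,1}: k∈[0..1] ⇒ +0.975675 -0.036263 = +0.939412;  D = +0.939389-0.006496i
d^2_{2,1}: single k=0 term ⇒ -0.217197;  D = -0.146001+0.160806i
Y_2^{m'}(θ=2.4976,φ=4.887) and Σ D·Y over m':
  (-0.0021+0.0017i)·(-0.1308+0.0476i)  (-0.0027+0.0360i)·(-0.0644-0.3653i)  (+0.1793+0.1920i)·(+0.2897+0.0000i)  (+0.9394-0.0065i)·(+0.0644-0.3653i)  (-0.1460+0.1608i)·(-0.1308-0.0476i)
Y_2^1(R⁻¹ n̂) = +0.150389-0.303654i

Re=0.1504 Im=-0.3037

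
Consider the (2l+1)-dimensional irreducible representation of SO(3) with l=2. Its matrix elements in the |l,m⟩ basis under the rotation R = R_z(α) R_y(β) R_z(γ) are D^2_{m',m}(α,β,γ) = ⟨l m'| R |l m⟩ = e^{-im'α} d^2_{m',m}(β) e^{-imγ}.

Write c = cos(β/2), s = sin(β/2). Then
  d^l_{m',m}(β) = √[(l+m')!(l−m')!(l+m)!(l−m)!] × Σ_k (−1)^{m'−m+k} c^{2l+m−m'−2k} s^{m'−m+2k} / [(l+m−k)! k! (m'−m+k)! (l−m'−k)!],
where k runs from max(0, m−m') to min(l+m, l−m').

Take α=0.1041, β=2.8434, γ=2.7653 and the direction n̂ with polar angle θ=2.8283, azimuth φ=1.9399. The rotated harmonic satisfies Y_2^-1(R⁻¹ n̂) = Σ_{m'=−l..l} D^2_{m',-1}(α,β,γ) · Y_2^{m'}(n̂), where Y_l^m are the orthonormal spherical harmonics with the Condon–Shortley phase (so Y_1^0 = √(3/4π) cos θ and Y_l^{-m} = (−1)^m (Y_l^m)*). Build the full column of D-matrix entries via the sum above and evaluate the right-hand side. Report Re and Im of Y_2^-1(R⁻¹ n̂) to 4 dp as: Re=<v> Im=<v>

Need the full column D^2_{m',-1} for m'=−2..2 at α=0.1041, β=2.8434, γ=2.7653.
cos(β/2)=0.148545, sin(β/2)=0.988906
d^2_{-2,-1}: single k=1 term ⇒ +0.006483;  D = -0.006391+0.001085i
d^2_{-1,-1}: k∈[0..1] ⇒ +0.000487 -0.064736 = -0.064249;  D = +0.061883-0.017273i
d^2_{0,-1}: k∈[0..1] ⇒ -0.007940 +0.351882 = +0.343942;  D = -0.319878+0.126390i
d^2_{1,-1}: k∈[0..1] ⇒ +0.064736 -0.956356 = -0.891620;  D = +0.790701-0.412042i
d^2_{2,-1}: single k=0 term ⇒ -0.287310;  D = +0.239615-0.158531i
Y_2^{m'}(θ=2.8283,φ=1.9399) and Σ D·Y over m':
  (-0.0064+0.0011i)·(-0.0271+0.0247i)  (+0.0619-0.0173i)·(+0.0817+0.2112i)  (-0.3199+0.1264i)·(+0.5409+0.0000i)  (+0.7907-0.4120i)·(-0.0817+0.2112i)  (+0.2396-0.1585i)·(-0.0271-0.0247i)
Y_2^-1(R⁻¹ n̂) = -0.152161+0.278933i

Re=-0.1522 Im=0.2789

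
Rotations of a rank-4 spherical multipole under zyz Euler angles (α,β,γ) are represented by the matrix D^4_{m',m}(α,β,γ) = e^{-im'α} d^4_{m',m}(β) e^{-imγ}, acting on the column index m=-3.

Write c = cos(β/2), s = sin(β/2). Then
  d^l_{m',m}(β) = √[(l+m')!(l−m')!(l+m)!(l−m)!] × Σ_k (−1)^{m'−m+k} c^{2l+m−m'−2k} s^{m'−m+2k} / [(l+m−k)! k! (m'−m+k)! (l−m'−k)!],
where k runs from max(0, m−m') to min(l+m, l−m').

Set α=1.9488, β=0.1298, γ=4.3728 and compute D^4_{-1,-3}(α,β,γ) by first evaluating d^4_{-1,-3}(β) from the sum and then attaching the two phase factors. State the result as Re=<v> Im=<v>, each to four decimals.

D^4_{-1,-3}(1.9488,0.1298,4.3728) = e^{-i·-1·1.9488}·d^4_{-1,-3}(0.1298)·e^{-i·-3·4.3728}. Compute d first:
c=cos(0.1298/2)=0.997895, s=sin(0.1298/2)=0.064854; N=√[6·120·1·5040]=1904.940944
The bounds max(0,m−m')=0 and min(l+m,l−m')=1 give 2 terms
  k=0: (−1)^2·1904.9409/(240)·0.9979^6·0.0649^2 = +0.032965
  k=1: (−1)^3·1904.9409/(144)·0.9979^4·0.0649^4 = -0.000232
d^4_{-1,-3}(0.1298) = +0.032965 -0.000232 = +0.032733
D = (-0.369066+0.929403i)·(+0.032733)·(+0.851462+0.524416i) = -0.026240+0.019568i

Re=-0.0262 Im=0.0196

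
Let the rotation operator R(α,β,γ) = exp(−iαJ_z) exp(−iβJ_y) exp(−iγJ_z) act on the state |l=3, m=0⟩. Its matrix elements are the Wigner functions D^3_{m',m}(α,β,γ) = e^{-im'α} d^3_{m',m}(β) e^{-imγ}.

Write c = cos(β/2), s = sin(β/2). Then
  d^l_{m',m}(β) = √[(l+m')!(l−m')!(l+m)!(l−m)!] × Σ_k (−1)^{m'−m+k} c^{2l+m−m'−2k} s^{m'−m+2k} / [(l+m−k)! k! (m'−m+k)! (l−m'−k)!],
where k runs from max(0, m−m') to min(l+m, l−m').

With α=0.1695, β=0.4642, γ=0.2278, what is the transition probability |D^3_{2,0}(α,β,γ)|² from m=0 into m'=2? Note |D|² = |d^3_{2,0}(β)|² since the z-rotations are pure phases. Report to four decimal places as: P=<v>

P=0.0602

D^3_{2,0}(0.1695,0.4642,0.2278) = e^{-i·2·0.1695}·d^3_{2,0}(0.4642)·e^{-i·0·0.2278}. Compute d first:
Half-angle: c=0.973185, s=0.230022. N=√(120·1·6·6)=65.726707
Admissible k: 0..1 (factorial args all ≥0)
  k=0: (−1)^2·65.7267/(12)·0.9732^4·0.2300^2 = +0.259945
  k=1: (−1)^3·65.7267/(12)·0.9732^2·0.2300^4 = -0.014522
d^3_{2,0}(0.4642) = +0.259945 -0.014522 = +0.245423
|D^3_{2,0}|² = |d^3_{2,0}(β)|² = (+0.245423)² = 0.060232 (the z-rotation phases have unit modulus)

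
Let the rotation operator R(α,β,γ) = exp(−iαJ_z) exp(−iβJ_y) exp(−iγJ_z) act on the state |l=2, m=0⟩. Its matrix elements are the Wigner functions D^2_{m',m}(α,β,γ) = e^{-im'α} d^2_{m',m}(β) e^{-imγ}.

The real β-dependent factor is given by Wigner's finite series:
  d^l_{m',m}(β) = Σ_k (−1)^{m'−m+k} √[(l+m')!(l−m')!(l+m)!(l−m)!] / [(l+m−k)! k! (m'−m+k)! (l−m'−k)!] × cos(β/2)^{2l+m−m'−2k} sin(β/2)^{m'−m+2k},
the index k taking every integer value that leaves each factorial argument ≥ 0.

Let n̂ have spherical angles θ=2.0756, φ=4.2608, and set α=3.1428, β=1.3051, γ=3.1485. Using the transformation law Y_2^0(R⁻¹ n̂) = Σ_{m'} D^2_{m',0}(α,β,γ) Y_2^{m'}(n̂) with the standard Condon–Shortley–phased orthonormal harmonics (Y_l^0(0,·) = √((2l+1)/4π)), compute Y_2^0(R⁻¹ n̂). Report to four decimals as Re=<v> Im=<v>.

Need the full column D^2_{m',0} for m'=−2..2 at α=3.1428, β=1.3051, γ=3.1485.
cos(β/2)=0.794538, sin(β/2)=0.607214
d^2_{-2,0}: single k=2 term ⇒ +0.570150;  D = +0.570148+0.001377i
d^2_{-1,0}: k∈[1..2] ⇒ +0.746039 -0.435729 = +0.310310;  D = -0.310310-0.000375i
d^2_{0,0}: k∈[0..2] ⇒ +0.398528 -0.931051 +0.135947 = -0.396577;  D = -0.396577+0.000000i
d^2_{1,0}: k∈[0..1] ⇒ -0.746039 +0.435729 = -0.310310;  D = +0.310310-0.000375i
d^2_{2,0}: single k=0 term ⇒ +0.570150;  D = +0.570148-0.001377i
Y_2^{m'}(θ=2.0756,φ=4.2608) and Σ D·Y over m':
  (+0.5701+0.0014i)·(-0.1832-0.2324i)  (-0.3103-0.0004i)·(+0.1427-0.2942i)  (-0.3966+0.0000i)·(-0.0941+0.0000i)  (+0.3103-0.0004i)·(-0.1427-0.2942i)  (+0.5701-0.0014i)·(-0.1832+0.2324i)
Y_2^0(R⁻¹ n̂) = -0.259758+0.000000i

Re=-0.2598 Im=0.0000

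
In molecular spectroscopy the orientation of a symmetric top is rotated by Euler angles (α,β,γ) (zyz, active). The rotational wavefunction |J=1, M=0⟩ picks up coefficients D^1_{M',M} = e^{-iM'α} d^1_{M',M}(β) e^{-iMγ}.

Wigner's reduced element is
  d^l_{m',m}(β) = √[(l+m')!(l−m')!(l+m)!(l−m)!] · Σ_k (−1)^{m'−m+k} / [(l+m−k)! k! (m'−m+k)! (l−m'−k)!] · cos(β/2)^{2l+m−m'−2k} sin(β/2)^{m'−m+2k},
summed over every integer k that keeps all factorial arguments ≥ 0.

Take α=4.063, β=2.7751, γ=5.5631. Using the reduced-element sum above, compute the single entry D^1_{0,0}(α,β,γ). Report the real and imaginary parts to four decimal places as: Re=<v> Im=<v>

Re=-0.9336 Im=0.0000

D^1_{0,0}(4.063,2.7751,5.5631) = e^{-i·0·4.063}·d^1_{0,0}(2.7751)·e^{-i·0·5.5631}. Compute d first:
c=cos(2.7751/2)=0.182223, s=sin(2.7751/2)=0.983257; N=√[1·1·1·1]=1.000000
k: max(0,(0)−(0))=0 … min(1+(0),1−(0))=1
  k=0: (−1)^0·1.0000/(1)·0.1822^2·0.9833^0 = +0.033205
  k=1: (−1)^1·1.0000/(1)·0.1822^0·0.9833^2 = -0.966795
d^1_{0,0}(2.7751) = +0.033205 -0.966795 = -0.933590
Attach z-rotation phases: D = e^{-i(0)(4.063)}·(-0.933590)·e^{-i(0)(5.5631)} = -0.933590+0.000000i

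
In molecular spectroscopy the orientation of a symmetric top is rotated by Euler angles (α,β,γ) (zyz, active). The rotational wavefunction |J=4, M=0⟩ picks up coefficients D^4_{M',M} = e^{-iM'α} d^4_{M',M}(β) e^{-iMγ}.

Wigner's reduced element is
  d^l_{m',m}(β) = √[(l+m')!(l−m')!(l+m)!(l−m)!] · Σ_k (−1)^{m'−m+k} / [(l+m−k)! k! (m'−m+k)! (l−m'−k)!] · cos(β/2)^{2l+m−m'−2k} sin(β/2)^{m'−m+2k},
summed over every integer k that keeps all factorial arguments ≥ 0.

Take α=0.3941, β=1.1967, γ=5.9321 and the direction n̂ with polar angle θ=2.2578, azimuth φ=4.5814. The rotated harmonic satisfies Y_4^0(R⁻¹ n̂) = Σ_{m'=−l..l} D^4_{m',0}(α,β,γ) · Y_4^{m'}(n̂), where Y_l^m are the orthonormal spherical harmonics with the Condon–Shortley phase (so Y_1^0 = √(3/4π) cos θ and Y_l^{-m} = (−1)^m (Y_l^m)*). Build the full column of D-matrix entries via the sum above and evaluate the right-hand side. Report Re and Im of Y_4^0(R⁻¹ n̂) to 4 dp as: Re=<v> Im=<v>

Need the full column D^4_{m',0} for m'=−4..4 at α=0.3941, β=1.1967, γ=5.9321.
cos(β/2)=0.826266, sin(β/2)=0.563280
d^4_{-4,0}: single k=4 term ⇒ +0.392578;  D = -0.002200+0.392572i
d^4_{-3,0}: k∈[3..4] ⇒ +0.814398 -0.378482 = +0.435916;  D = +0.165124+0.403431i
d^4_{-2,0}: k∈[2..4] ⇒ +0.957832 -1.187044 +0.206874 = -0.022337;  D = -0.015751-0.015839i
d^4_{-1,0}: k∈[1..4] ⇒ +0.662337 -1.846881 +0.858316 -0.066482 = -0.392709;  D = -0.362605-0.150791i
d^4_{0,0}: k∈[0..4] ⇒ +0.217250 -1.615430 +1.689193 -0.348904 +0.010134 = -0.047756;  D = -0.047756+0.000000i
d^4_{1,0}: k∈[0..3] ⇒ -0.662337 +1.846881 -0.858316 +0.066482 = +0.392709;  D = +0.362605-0.150791i
d^4_{2,0}: k∈[0..2] ⇒ +0.957832 -1.187044 +0.206874 = -0.022337;  D = -0.015751+0.015839i
d^4_{3,0}: k∈[0..1] ⇒ -0.814398 +0.378482 = -0.435916;  D = -0.165124+0.403431i
d^4_{4,0}: single k=0 term ⇒ +0.392578;  D = -0.002200-0.392572i
Y_4^{m'}(θ=2.2578,φ=4.5814) and Σ D·Y over m':
  (-0.0022+0.3926i)·(+0.1369+0.0791i)  (+0.1651+0.4034i)·(-0.1405+0.3389i)  (-0.0158-0.0158i)·(-0.3507-0.0940i)  (-0.3626-0.1508i)·(-0.0056+0.0424i)  (-0.0478+0.0000i)·(-0.3601+0.0000i)  (+0.3626-0.1508i)·(+0.0056+0.0424i)  (-0.0158+0.0158i)·(-0.3507+0.0940i)  (-0.1651+0.4034i)·(+0.1405+0.3389i)  (-0.0022-0.3926i)·(+0.1369-0.0791i)
Y_4^0(R⁻¹ n̂) = -0.340468-0.000000i

Re=-0.3405 Im=0.0000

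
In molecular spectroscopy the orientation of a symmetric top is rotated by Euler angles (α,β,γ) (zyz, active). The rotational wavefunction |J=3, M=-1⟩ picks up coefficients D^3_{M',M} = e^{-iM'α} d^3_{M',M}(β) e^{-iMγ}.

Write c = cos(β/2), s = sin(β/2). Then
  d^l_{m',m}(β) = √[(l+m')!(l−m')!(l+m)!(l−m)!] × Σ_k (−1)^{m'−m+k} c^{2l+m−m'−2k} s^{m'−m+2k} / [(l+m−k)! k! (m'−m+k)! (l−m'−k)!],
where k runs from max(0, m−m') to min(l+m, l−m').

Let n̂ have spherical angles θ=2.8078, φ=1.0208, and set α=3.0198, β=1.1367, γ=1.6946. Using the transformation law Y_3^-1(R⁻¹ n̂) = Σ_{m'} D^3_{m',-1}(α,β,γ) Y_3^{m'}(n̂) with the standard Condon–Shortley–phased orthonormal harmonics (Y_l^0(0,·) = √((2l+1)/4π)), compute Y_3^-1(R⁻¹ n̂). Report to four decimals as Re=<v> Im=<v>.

Need the full column D^3_{m',-1} for m'=−3..3 at α=3.0198, β=1.1367, γ=1.6946.
cos(β/2)=0.842790, sin(β/2)=0.538242
d^3_{-3,-1}: single k=2 term ⇒ +0.566082;  D = -0.135425-0.549644i
d^3_{-2,-1}: k∈[1..2] ⇒ +0.723728 -0.590366 = +0.133361;  D = +0.015936+0.132406i
d^3_{-1,-1}: k∈[0..2] ⇒ +0.358358 -1.169293 +0.357685 = -0.453250;  D = -0.000911+0.453249i
d^3_{0,-1}: k∈[0..2] ⇒ -0.792804 +0.970071 -0.131886 = +0.045381;  D = -0.005604+0.045034i
d^3_{1,-1}: k∈[0..2] ⇒ +0.876970 -0.476914 +0.024315 = +0.424371;  D = +0.103179-0.411636i
d^3_{2,-1}: k∈[0..1] ⇒ -0.590366 +0.120395 = -0.469972;  D = +0.168804-0.438610i
d^3_{3,-1}: single k=0 term ⇒ +0.230885;  D = +0.108494-0.203806i
Y_3^{m'}(θ=2.8078,φ=1.0208) and Σ D·Y over m':
  (-0.1354-0.5496i)·(-0.0146-0.0012i)  (+0.0159+0.1324i)·(+0.0470+0.0924i)  (-0.0009+0.4532i)·(+0.1917-0.3126i)  (-0.0056+0.0450i)·(-0.5159+0.0000i)  (+0.1032-0.4116i)·(-0.1917-0.3126i)  (+0.1688-0.4386i)·(+0.0470-0.0924i)  (+0.1085-0.2038i)·(+0.0146-0.0012i)
Y_3^-1(R⁻¹ n̂) = -0.045417+0.087141i

Re=-0.0454 Im=0.0871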